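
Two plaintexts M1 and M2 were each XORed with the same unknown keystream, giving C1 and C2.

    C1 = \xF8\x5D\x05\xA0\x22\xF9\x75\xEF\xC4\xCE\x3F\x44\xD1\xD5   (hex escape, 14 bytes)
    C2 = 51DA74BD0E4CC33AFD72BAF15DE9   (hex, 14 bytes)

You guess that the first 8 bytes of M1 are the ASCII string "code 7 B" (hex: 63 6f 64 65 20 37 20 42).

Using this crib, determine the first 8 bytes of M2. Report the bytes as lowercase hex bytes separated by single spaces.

First, C1 ⊕ C2 = (M1 ⊕ K) ⊕ (M2 ⊕ K) = M1 ⊕ M2, so the key drops out. Then M2 = (M1 ⊕ M2) ⊕ M1 over the first 8 bytes.
byte 0: (f8 xor 51) xor 63 = a9 xor 63 = ca
byte 1: (5d xor da) xor 6f = 87 xor 6f = e8
byte 2: (05 xor 74) xor 64 = 71 xor 64 = 15
byte 3: (a0 xor bd) xor 65 = 1d xor 65 = 78
byte 4: (22 xor 0e) xor 20 = 2c xor 20 = 0c
byte 5: (f9 xor 4c) xor 37 = b5 xor 37 = 82
byte 6: (75 xor c3) xor 20 = b6 xor 20 = 96
byte 7: (ef xor 3a) xor 42 = d5 xor 42 = 97

ca e8 15 78 0c 82 96 97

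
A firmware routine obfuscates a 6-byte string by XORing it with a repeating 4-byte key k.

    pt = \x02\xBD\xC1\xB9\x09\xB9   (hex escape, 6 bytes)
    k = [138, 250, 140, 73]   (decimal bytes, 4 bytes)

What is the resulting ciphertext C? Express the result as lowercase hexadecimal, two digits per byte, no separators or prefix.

The 4-byte key repeats, so the effective keystream is 8a fa 8c 49 8a fa.
byte 0:   2 xor 138 = 136
byte 1: 189 xor 250 =  71
byte 2: 193 xor 140 =  77
byte 3: 185 xor  73 = 240
byte 4:   9 xor 138 = 131
byte 5: 185 xor 250 =  67

88474df08343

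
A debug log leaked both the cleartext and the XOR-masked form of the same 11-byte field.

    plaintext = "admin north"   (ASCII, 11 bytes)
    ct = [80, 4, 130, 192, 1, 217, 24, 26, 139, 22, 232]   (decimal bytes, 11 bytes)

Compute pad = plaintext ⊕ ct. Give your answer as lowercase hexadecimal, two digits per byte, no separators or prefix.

3160efa96ff97675f96280

Since ct = plaintext ⊕ pad, XORing both sides with plaintext gives pad = plaintext ⊕ ct.
byte 0:  97 XOR  80 =  49
byte 1: 100 XOR   4 =  96
byte 2: 109 XOR 130 = 239
byte 3: 105 XOR 192 = 169
byte 4: 110 XOR   1 = 111
byte 5:  32 XOR 217 = 249
byte 6: 110 XOR  24 = 118
byte 7: 111 XOR  26 = 117
byte 8: 114 XOR 139 = 249
byte 9: 116 XOR  22 =  98
byte 10: 104 XOR 232 = 128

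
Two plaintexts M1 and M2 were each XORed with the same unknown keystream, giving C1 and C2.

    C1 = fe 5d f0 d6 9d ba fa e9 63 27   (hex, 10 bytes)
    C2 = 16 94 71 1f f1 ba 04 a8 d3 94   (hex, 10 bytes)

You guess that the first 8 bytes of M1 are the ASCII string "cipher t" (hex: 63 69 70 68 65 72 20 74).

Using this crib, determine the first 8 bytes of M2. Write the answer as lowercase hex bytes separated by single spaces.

First, C1 ⊕ C2 = (M1 ⊕ K) ⊕ (M2 ⊕ K) = M1 ⊕ M2, so the key drops out. Then M2 = (M1 ⊕ M2) ⊕ M1 over the first 8 bytes.
byte 0: (fe ⊕ 16) ⊕ 63 = e8 ⊕ 63 = 8b
byte 1: (5d ⊕ 94) ⊕ 69 = c9 ⊕ 69 = a0
byte 2: (f0 ⊕ 71) ⊕ 70 = 81 ⊕ 70 = f1
byte 3: (d6 ⊕ 1f) ⊕ 68 = c9 ⊕ 68 = a1
byte 4: (9d ⊕ f1) ⊕ 65 = 6c ⊕ 65 = 09
byte 5: (ba ⊕ ba) ⊕ 72 = 00 ⊕ 72 = 72
byte 6: (fa ⊕ 04) ⊕ 20 = fe ⊕ 20 = de
byte 7: (e9 ⊕ a8) ⊕ 74 = 41 ⊕ 74 = 35

8b a0 f1 a1 09 72 de 35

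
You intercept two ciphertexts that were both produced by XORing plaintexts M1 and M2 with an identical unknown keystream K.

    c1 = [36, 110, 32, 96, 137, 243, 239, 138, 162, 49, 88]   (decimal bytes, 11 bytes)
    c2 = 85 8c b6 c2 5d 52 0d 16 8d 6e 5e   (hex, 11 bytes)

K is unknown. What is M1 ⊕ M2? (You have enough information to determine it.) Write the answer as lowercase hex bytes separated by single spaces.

a1 e2 96 a2 d4 a1 e2 9c 2f 5f 06

c1 ⊕ c2 = (M1 ⊕ K) ⊕ (M2 ⊕ K) = M1 ⊕ M2 — the shared key cancels under XOR.
24 XOR 85 = a1
6e XOR 8c = e2
20 XOR b6 = 96
60 XOR c2 = a2
89 XOR 5d = d4
f3 XOR 52 = a1
ef XOR 0d = e2
8a XOR 16 = 9c
a2 XOR 8d = 2f
31 XOR 6e = 5f
58 XOR 5e = 06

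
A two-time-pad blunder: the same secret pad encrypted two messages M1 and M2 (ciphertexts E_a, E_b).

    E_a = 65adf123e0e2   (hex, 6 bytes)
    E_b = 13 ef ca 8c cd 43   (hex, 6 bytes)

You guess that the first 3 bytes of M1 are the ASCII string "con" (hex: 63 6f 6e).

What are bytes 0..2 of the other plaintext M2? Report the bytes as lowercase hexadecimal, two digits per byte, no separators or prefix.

152d55

First, E_a ⊕ E_b = (M1 ⊕ K) ⊕ (M2 ⊕ K) = M1 ⊕ M2, so the key drops out. Then M2 = (M1 ⊕ M2) ⊕ M1 over the first 3 bytes.
byte 0: (65 XOR 13) XOR 63 = 76 XOR 63 = 15
byte 1: (ad XOR ef) XOR 6f = 42 XOR 6f = 2d
byte 2: (f1 XOR ca) XOR 6e = 3b XOR 6e = 55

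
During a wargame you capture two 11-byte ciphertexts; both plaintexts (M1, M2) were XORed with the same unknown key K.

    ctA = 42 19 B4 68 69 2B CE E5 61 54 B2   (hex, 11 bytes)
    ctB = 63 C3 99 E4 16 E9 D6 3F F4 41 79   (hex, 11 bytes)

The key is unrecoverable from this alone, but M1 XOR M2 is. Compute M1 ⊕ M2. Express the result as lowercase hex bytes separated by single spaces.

21 da 2d 8c 7f c2 18 da 95 15 cb

ctA ⊕ ctB = (M1 ⊕ K) ⊕ (M2 ⊕ K) = M1 ⊕ M2 — the shared key cancels under XOR.
byte 0: 42 ^ 63 = 21
byte 1: 19 ^ c3 = da
byte 2: b4 ^ 99 = 2d
byte 3: 68 ^ e4 = 8c
byte 4: 69 ^ 16 = 7f
byte 5: 2b ^ e9 = c2
byte 6: ce ^ d6 = 18
byte 7: e5 ^ 3f = da
byte 8: 61 ^ f4 = 95
byte 9: 54 ^ 41 = 15
byte 10: b2 ^ 79 = cb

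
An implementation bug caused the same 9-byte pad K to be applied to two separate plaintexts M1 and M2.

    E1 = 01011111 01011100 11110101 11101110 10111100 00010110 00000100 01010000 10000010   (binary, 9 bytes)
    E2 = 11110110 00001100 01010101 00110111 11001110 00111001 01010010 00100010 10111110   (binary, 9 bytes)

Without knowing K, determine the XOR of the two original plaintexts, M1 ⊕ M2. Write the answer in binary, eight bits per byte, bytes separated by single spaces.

10101001 01010000 10100000 11011001 01110010 00101111 01010110 01110010 00111100

E1 ⊕ E2 = (M1 ⊕ K) ⊕ (M2 ⊕ K) = M1 ⊕ M2 — the shared key cancels under XOR.
5f ^ f6 = a9
5c ^ 0c = 50
f5 ^ 55 = a0
ee ^ 37 = d9
bc ^ ce = 72
16 ^ 39 = 2f
04 ^ 52 = 56
50 ^ 22 = 72
82 ^ be = 3c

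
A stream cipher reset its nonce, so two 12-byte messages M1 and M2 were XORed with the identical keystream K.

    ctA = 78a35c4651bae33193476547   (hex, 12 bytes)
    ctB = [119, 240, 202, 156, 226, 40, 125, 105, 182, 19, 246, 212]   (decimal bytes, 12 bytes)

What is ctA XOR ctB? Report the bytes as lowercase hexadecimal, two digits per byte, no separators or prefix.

ctA ⊕ ctB = (M1 ⊕ K) ⊕ (M2 ⊕ K) = M1 ⊕ M2 — the shared key cancels under XOR.
78 XOR 77 = 0f
a3 XOR f0 = 53
5c XOR ca = 96
46 XOR 9c = da
51 XOR e2 = b3
ba XOR 28 = 92
e3 XOR 7d = 9e
31 XOR 69 = 58
93 XOR b6 = 25
47 XOR 13 = 54
65 XOR f6 = 93
47 XOR d4 = 93

0f5396dab3929e5825549393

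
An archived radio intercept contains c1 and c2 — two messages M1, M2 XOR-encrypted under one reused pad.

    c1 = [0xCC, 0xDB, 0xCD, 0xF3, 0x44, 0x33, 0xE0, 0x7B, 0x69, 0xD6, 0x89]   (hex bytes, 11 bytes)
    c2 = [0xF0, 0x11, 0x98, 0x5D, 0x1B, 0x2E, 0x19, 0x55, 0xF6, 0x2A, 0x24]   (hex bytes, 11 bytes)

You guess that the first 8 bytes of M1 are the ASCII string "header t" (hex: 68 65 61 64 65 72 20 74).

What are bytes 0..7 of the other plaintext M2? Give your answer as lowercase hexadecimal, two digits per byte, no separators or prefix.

First, c1 ⊕ c2 = (M1 ⊕ K) ⊕ (M2 ⊕ K) = M1 ⊕ M2, so the key drops out. Then M2 = (M1 ⊕ M2) ⊕ M1 over the first 8 bytes.
byte 0: (cc ^ f0) ^ 68 = 3c ^ 68 = 54
byte 1: (db ^ 11) ^ 65 = ca ^ 65 = af
byte 2: (cd ^ 98) ^ 61 = 55 ^ 61 = 34
byte 3: (f3 ^ 5d) ^ 64 = ae ^ 64 = ca
byte 4: (44 ^ 1b) ^ 65 = 5f ^ 65 = 3a
byte 5: (33 ^ 2e) ^ 72 = 1d ^ 72 = 6f
byte 6: (e0 ^ 19) ^ 20 = f9 ^ 20 = d9
byte 7: (7b ^ 55) ^ 74 = 2e ^ 74 = 5a

54af34ca3a6fd95a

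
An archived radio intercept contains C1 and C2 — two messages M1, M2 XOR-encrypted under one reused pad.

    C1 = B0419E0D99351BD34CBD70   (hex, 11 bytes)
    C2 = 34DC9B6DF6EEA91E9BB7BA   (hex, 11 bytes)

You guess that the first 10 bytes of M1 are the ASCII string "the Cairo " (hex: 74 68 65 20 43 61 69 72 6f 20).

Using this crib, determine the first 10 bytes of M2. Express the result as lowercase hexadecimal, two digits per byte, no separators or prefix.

First, C1 ⊕ C2 = (M1 ⊕ K) ⊕ (M2 ⊕ K) = M1 ⊕ M2, so the key drops out. Then M2 = (M1 ⊕ M2) ⊕ M1 over the first 10 bytes.
byte 0: (b0 xor 34) xor 74 = 84 xor 74 = f0
byte 1: (41 xor dc) xor 68 = 9d xor 68 = f5
byte 2: (9e xor 9b) xor 65 = 05 xor 65 = 60
byte 3: (0d xor 6d) xor 20 = 60 xor 20 = 40
byte 4: (99 xor f6) xor 43 = 6f xor 43 = 2c
byte 5: (35 xor ee) xor 61 = db xor 61 = ba
byte 6: (1b xor a9) xor 69 = b2 xor 69 = db
byte 7: (d3 xor 1e) xor 72 = cd xor 72 = bf
byte 8: (4c xor 9b) xor 6f = d7 xor 6f = b8
byte 9: (bd xor b7) xor 20 = 0a xor 20 = 2a

f0f560402cbadbbfb82a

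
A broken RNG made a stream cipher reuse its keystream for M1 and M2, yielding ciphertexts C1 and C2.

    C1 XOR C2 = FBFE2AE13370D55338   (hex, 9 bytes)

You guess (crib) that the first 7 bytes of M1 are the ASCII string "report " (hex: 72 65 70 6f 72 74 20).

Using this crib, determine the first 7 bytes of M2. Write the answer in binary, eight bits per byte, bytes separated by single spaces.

10001001 10011011 01011010 10001110 01000001 00000100 11110101

Since C1 ⊕ C2 = M1 ⊕ M2, XORing with the guessed M1 bytes yields the corresponding M2 bytes: M2 = (C1 ⊕ C2) ⊕ M1.
byte 0: fb ^ 72 = 89
byte 1: fe ^ 65 = 9b
byte 2: 2a ^ 70 = 5a
byte 3: e1 ^ 6f = 8e
byte 4: 33 ^ 72 = 41
byte 5: 70 ^ 74 = 04
byte 6: d5 ^ 20 = f5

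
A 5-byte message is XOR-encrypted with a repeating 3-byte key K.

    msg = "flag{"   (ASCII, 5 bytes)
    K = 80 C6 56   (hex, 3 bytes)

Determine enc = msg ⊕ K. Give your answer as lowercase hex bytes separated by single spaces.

e6 aa 37 e7 bd

The 3-byte key repeats, so the effective keystream is 80 c6 56 80 c6.
byte 0: 01100110 ⊕ 10000000 = 11100110
byte 1: 01101100 ⊕ 11000110 = 10101010
byte 2: 01100001 ⊕ 01010110 = 00110111
byte 3: 01100111 ⊕ 10000000 = 11100111
byte 4: 01111011 ⊕ 11000110 = 10111101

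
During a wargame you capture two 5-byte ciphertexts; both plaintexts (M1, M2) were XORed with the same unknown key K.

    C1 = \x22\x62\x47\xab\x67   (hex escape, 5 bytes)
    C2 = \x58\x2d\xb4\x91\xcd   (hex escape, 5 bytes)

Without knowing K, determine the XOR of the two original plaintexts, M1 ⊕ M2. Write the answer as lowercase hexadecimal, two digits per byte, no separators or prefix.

7a4ff33aaa

C1 ⊕ C2 = (M1 ⊕ K) ⊕ (M2 ⊕ K) = M1 ⊕ M2 — the shared key cancels under XOR.
22 XOR 58 = 7a
62 XOR 2d = 4f
47 XOR b4 = f3
ab XOR 91 = 3a
67 XOR cd = aa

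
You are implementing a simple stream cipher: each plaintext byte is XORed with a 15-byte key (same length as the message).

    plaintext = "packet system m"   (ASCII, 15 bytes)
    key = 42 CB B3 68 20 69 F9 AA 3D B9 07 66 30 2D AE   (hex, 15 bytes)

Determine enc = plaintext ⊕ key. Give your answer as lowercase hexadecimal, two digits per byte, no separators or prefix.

32aad003451dd9d944ca73035d0dc3

XOR is its own inverse, so applying the key byte-wise gives the result directly.
70 xor 42 = 32
61 xor cb = aa
63 xor b3 = d0
6b xor 68 = 03
65 xor 20 = 45
74 xor 69 = 1d
20 xor f9 = d9
73 xor aa = d9
79 xor 3d = 44
73 xor b9 = ca
74 xor 07 = 73
65 xor 66 = 03
6d xor 30 = 5d
20 xor 2d = 0d
6d xor ae = c3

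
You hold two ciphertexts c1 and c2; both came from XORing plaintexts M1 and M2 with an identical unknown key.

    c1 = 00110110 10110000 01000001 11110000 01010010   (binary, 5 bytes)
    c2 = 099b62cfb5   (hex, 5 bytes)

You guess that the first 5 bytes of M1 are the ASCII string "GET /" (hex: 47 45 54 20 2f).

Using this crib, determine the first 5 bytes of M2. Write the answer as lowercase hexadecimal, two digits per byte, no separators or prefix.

786e771fc8

First, c1 ⊕ c2 = (M1 ⊕ K) ⊕ (M2 ⊕ K) = M1 ⊕ M2, so the key drops out. Then M2 = (M1 ⊕ M2) ⊕ M1 over the first 5 bytes.
byte 0: (36 ^ 09) ^ 47 = 3f ^ 47 = 78
byte 1: (b0 ^ 9b) ^ 45 = 2b ^ 45 = 6e
byte 2: (41 ^ 62) ^ 54 = 23 ^ 54 = 77
byte 3: (f0 ^ cf) ^ 20 = 3f ^ 20 = 1f
byte 4: (52 ^ b5) ^ 2f = e7 ^ 2f = c8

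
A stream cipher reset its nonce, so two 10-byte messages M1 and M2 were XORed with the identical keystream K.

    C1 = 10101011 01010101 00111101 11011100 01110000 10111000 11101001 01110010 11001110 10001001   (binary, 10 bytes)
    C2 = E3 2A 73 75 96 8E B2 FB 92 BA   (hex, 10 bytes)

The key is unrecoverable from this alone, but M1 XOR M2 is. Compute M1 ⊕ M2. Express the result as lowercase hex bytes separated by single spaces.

48 7f 4e a9 e6 36 5b 89 5c 33

C1 ⊕ C2 = (M1 ⊕ K) ⊕ (M2 ⊕ K) = M1 ⊕ M2 — the shared key cancels under XOR.
171 XOR 227 =  72
 85 XOR  42 = 127
 61 XOR 115 =  78
220 XOR 117 = 169
112 XOR 150 = 230
184 XOR 142 =  54
233 XOR 178 =  91
114 XOR 251 = 137
206 XOR 146 =  92
137 XOR 186 =  51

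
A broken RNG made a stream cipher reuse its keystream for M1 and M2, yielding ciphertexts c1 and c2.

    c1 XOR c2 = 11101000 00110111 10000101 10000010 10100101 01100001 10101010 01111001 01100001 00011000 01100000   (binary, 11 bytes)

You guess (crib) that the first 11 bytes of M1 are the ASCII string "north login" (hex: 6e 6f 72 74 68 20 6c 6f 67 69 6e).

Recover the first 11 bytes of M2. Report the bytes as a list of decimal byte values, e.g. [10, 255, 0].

Since c1 ⊕ c2 = M1 ⊕ M2, XORing with the guessed M1 bytes yields the corresponding M2 bytes: M2 = (c1 ⊕ c2) ⊕ M1.
232 ^ 110 = 134
 55 ^ 111 =  88
133 ^ 114 = 247
130 ^ 116 = 246
165 ^ 104 = 205
 97 ^  32 =  65
170 ^ 108 = 198
121 ^ 111 =  22
 97 ^ 103 =   6
 24 ^ 105 = 113
 96 ^ 110 =  14

[134, 88, 247, 246, 205, 65, 198, 22, 6, 113, 14]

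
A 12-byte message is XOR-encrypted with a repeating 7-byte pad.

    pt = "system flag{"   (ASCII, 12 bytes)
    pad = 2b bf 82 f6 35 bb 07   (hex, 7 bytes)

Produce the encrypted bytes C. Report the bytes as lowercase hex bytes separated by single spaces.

58 c6 f1 82 50 d6 27 4d d3 e3 91 4e

The 7-byte key repeats, so the effective keystream is 2b bf 82 f6 35 bb 07 2b bf 82 f6 35.
byte 0: 01110011 XOR 00101011 = 01011000
byte 1: 01111001 XOR 10111111 = 11000110
byte 2: 01110011 XOR 10000010 = 11110001
byte 3: 01110100 XOR 11110110 = 10000010
byte 4: 01100101 XOR 00110101 = 01010000
byte 5: 01101101 XOR 10111011 = 11010110
byte 6: 00100000 XOR 00000111 = 00100111
byte 7: 01100110 XOR 00101011 = 01001101
byte 8: 01101100 XOR 10111111 = 11010011
byte 9: 01100001 XOR 10000010 = 11100011
byte 10: 01100111 XOR 11110110 = 10010001
byte 11: 01111011 XOR 00110101 = 01001110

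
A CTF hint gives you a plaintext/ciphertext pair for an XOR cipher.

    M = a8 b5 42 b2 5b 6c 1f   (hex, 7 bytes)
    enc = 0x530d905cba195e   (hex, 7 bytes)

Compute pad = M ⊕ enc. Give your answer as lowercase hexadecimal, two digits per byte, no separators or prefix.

fbb8d2eee17541

Since enc = M ⊕ pad, XORing both sides with M gives pad = M ⊕ enc.
a8 xor 53 = fb
b5 xor 0d = b8
42 xor 90 = d2
b2 xor 5c = ee
5b xor ba = e1
6c xor 19 = 75
1f xor 5e = 41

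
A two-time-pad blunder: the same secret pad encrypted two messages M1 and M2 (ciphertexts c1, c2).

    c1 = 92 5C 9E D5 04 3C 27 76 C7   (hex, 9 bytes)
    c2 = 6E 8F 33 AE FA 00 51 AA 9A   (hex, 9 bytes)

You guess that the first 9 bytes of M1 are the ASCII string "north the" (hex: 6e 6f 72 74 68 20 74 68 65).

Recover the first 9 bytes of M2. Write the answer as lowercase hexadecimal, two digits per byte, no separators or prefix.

First, c1 ⊕ c2 = (M1 ⊕ K) ⊕ (M2 ⊕ K) = M1 ⊕ M2, so the key drops out. Then M2 = (M1 ⊕ M2) ⊕ M1 over the first 9 bytes.
byte 0: (92 XOR 6e) XOR 6e = fc XOR 6e = 92
byte 1: (5c XOR 8f) XOR 6f = d3 XOR 6f = bc
byte 2: (9e XOR 33) XOR 72 = ad XOR 72 = df
byte 3: (d5 XOR ae) XOR 74 = 7b XOR 74 = 0f
byte 4: (04 XOR fa) XOR 68 = fe XOR 68 = 96
byte 5: (3c XOR 00) XOR 20 = 3c XOR 20 = 1c
byte 6: (27 XOR 51) XOR 74 = 76 XOR 74 = 02
byte 7: (76 XOR aa) XOR 68 = dc XOR 68 = b4
byte 8: (c7 XOR 9a) XOR 65 = 5d XOR 65 = 38

92bcdf0f961c02b438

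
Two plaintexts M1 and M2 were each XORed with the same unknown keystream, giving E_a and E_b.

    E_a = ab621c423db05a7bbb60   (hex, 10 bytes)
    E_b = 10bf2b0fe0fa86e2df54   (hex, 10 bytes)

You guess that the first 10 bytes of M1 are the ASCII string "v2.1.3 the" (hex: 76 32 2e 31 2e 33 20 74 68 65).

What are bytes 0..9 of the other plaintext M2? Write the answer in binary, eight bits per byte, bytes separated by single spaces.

11001101 11101111 00011001 01111100 11110011 01111001 11111100 11101101 00001100 01010001

First, E_a ⊕ E_b = (M1 ⊕ K) ⊕ (M2 ⊕ K) = M1 ⊕ M2, so the key drops out. Then M2 = (M1 ⊕ M2) ⊕ M1 over the first 10 bytes.
byte 0: (ab ^ 10) ^ 76 = bb ^ 76 = cd
byte 1: (62 ^ bf) ^ 32 = dd ^ 32 = ef
byte 2: (1c ^ 2b) ^ 2e = 37 ^ 2e = 19
byte 3: (42 ^ 0f) ^ 31 = 4d ^ 31 = 7c
byte 4: (3d ^ e0) ^ 2e = dd ^ 2e = f3
byte 5: (b0 ^ fa) ^ 33 = 4a ^ 33 = 79
byte 6: (5a ^ 86) ^ 20 = dc ^ 20 = fc
byte 7: (7b ^ e2) ^ 74 = 99 ^ 74 = ed
byte 8: (bb ^ df) ^ 68 = 64 ^ 68 = 0c
byte 9: (60 ^ 54) ^ 65 = 34 ^ 65 = 51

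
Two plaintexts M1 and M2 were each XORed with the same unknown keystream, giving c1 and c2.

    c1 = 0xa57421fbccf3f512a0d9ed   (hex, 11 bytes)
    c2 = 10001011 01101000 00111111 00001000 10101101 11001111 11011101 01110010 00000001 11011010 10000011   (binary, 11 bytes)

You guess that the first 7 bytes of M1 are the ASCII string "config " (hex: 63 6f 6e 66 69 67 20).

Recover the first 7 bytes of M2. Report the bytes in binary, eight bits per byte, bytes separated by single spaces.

First, c1 ⊕ c2 = (M1 ⊕ K) ⊕ (M2 ⊕ K) = M1 ⊕ M2, so the key drops out. Then M2 = (M1 ⊕ M2) ⊕ M1 over the first 7 bytes.
byte 0: (a5 XOR 8b) XOR 63 = 2e XOR 63 = 4d
byte 1: (74 XOR 68) XOR 6f = 1c XOR 6f = 73
byte 2: (21 XOR 3f) XOR 6e = 1e XOR 6e = 70
byte 3: (fb XOR 08) XOR 66 = f3 XOR 66 = 95
byte 4: (cc XOR ad) XOR 69 = 61 XOR 69 = 08
byte 5: (f3 XOR cf) XOR 67 = 3c XOR 67 = 5b
byte 6: (f5 XOR dd) XOR 20 = 28 XOR 20 = 08

01001101 01110011 01110000 10010101 00001000 01011011 00001000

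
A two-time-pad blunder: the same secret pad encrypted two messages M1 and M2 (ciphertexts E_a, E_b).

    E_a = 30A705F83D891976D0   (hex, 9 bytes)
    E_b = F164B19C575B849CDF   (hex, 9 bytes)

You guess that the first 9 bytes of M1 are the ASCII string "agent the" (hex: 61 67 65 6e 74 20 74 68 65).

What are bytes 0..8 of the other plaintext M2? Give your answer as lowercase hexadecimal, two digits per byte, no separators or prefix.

a0a4d10a1ef2e9826a

First, E_a ⊕ E_b = (M1 ⊕ K) ⊕ (M2 ⊕ K) = M1 ⊕ M2, so the key drops out. Then M2 = (M1 ⊕ M2) ⊕ M1 over the first 9 bytes.
byte 0: (30 ⊕ f1) ⊕ 61 = c1 ⊕ 61 = a0
byte 1: (a7 ⊕ 64) ⊕ 67 = c3 ⊕ 67 = a4
byte 2: (05 ⊕ b1) ⊕ 65 = b4 ⊕ 65 = d1
byte 3: (f8 ⊕ 9c) ⊕ 6e = 64 ⊕ 6e = 0a
byte 4: (3d ⊕ 57) ⊕ 74 = 6a ⊕ 74 = 1e
byte 5: (89 ⊕ 5b) ⊕ 20 = d2 ⊕ 20 = f2
byte 6: (19 ⊕ 84) ⊕ 74 = 9d ⊕ 74 = e9
byte 7: (76 ⊕ 9c) ⊕ 68 = ea ⊕ 68 = 82
byte 8: (d0 ⊕ df) ⊕ 65 = 0f ⊕ 65 = 6a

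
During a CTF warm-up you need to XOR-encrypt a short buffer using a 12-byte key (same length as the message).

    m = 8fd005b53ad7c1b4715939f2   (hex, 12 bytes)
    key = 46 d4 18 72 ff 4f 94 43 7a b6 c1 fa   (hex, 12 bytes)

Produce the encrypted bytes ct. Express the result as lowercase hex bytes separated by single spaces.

8f xor 46 = c9
d0 xor d4 = 04
05 xor 18 = 1d
b5 xor 72 = c7
3a xor ff = c5
d7 xor 4f = 98
c1 xor 94 = 55
b4 xor 43 = f7
71 xor 7a = 0b
59 xor b6 = ef
39 xor c1 = f8
f2 xor fa = 08

c9 04 1d c7 c5 98 55 f7 0b ef f8 08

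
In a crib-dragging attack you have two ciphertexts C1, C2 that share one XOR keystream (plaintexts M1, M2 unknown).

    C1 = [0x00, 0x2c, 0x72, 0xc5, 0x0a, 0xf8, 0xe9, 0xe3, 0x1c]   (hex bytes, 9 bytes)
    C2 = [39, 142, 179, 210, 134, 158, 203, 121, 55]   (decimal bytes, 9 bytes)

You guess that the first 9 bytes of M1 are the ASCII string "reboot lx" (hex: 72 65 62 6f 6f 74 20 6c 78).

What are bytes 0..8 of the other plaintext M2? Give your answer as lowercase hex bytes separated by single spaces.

First, C1 ⊕ C2 = (M1 ⊕ K) ⊕ (M2 ⊕ K) = M1 ⊕ M2, so the key drops out. Then M2 = (M1 ⊕ M2) ⊕ M1 over the first 9 bytes.
byte 0: (00 ^ 27) ^ 72 = 27 ^ 72 = 55
byte 1: (2c ^ 8e) ^ 65 = a2 ^ 65 = c7
byte 2: (72 ^ b3) ^ 62 = c1 ^ 62 = a3
byte 3: (c5 ^ d2) ^ 6f = 17 ^ 6f = 78
byte 4: (0a ^ 86) ^ 6f = 8c ^ 6f = e3
byte 5: (f8 ^ 9e) ^ 74 = 66 ^ 74 = 12
byte 6: (e9 ^ cb) ^ 20 = 22 ^ 20 = 02
byte 7: (e3 ^ 79) ^ 6c = 9a ^ 6c = f6
byte 8: (1c ^ 37) ^ 78 = 2b ^ 78 = 53

55 c7 a3 78 e3 12 02 f6 53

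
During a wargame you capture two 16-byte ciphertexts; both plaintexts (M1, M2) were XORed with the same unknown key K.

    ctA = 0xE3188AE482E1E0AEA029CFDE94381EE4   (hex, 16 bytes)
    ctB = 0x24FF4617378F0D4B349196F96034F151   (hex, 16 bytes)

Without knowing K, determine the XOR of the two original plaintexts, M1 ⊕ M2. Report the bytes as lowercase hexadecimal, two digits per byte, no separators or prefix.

c7e7ccf3b56eede594b85927f40cefb5

ctA ⊕ ctB = (M1 ⊕ K) ⊕ (M2 ⊕ K) = M1 ⊕ M2 — the shared key cancels under XOR.
byte 0: e3 ⊕ 24 = c7
byte 1: 18 ⊕ ff = e7
byte 2: 8a ⊕ 46 = cc
byte 3: e4 ⊕ 17 = f3
byte 4: 82 ⊕ 37 = b5
byte 5: e1 ⊕ 8f = 6e
byte 6: e0 ⊕ 0d = ed
byte 7: ae ⊕ 4b = e5
byte 8: a0 ⊕ 34 = 94
byte 9: 29 ⊕ 91 = b8
byte 10: cf ⊕ 96 = 59
byte 11: de ⊕ f9 = 27
byte 12: 94 ⊕ 60 = f4
byte 13: 38 ⊕ 34 = 0c
byte 14: 1e ⊕ f1 = ef
byte 15: e4 ⊕ 51 = b5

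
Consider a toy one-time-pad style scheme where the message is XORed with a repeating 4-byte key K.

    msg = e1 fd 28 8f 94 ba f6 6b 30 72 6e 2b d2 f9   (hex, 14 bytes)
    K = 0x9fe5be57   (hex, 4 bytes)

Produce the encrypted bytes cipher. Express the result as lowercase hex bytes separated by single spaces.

The 4-byte key repeats, so the effective keystream is 9f e5 be 57 9f e5 be 57 9f e5 be 57 9f e5.
byte 0: e1 ⊕ 9f = 7e
byte 1: fd ⊕ e5 = 18
byte 2: 28 ⊕ be = 96
byte 3: 8f ⊕ 57 = d8
byte 4: 94 ⊕ 9f = 0b
byte 5: ba ⊕ e5 = 5f
byte 6: f6 ⊕ be = 48
byte 7: 6b ⊕ 57 = 3c
byte 8: 30 ⊕ 9f = af
byte 9: 72 ⊕ e5 = 97
byte 10: 6e ⊕ be = d0
byte 11: 2b ⊕ 57 = 7c
byte 12: d2 ⊕ 9f = 4d
byte 13: f9 ⊕ e5 = 1c

7e 18 96 d8 0b 5f 48 3c af 97 d0 7c 4d 1c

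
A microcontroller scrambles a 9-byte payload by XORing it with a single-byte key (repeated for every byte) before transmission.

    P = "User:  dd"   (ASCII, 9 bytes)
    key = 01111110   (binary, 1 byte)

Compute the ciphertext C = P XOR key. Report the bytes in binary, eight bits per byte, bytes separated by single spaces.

00101011 00001101 00011011 00001100 01000100 01011110 01011110 00011010 00011010

The 1-byte key repeats, so the effective keystream is 7e 7e 7e 7e 7e 7e 7e 7e 7e.
byte 0: 01010101 XOR 01111110 = 00101011
byte 1: 01110011 XOR 01111110 = 00001101
byte 2: 01100101 XOR 01111110 = 00011011
byte 3: 01110010 XOR 01111110 = 00001100
byte 4: 00111010 XOR 01111110 = 01000100
byte 5: 00100000 XOR 01111110 = 01011110
byte 6: 00100000 XOR 01111110 = 01011110
byte 7: 01100100 XOR 01111110 = 00011010
byte 8: 01100100 XOR 01111110 = 00011010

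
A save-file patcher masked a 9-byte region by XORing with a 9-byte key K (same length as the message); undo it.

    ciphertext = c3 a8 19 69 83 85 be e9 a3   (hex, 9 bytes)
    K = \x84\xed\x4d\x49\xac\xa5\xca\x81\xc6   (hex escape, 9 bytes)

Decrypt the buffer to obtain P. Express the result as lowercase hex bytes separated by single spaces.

47 45 54 20 2f 20 74 68 65

XOR is its own inverse, so applying the key byte-wise gives the result directly.
195 xor 132 =  71
168 xor 237 =  69
 25 xor  77 =  84
105 xor  73 =  32
131 xor 172 =  47
133 xor 165 =  32
190 xor 202 = 116
233 xor 129 = 104
163 xor 198 = 101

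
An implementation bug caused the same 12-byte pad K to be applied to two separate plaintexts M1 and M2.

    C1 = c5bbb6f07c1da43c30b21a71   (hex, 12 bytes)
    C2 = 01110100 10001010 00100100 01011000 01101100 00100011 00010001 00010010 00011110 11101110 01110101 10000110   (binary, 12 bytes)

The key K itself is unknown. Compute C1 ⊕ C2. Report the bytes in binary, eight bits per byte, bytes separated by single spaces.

10110001 00110001 10010010 10101000 00010000 00111110 10110101 00101110 00101110 01011100 01101111 11110111

C1 ⊕ C2 = (M1 ⊕ K) ⊕ (M2 ⊕ K) = M1 ⊕ M2 — the shared key cancels under XOR.
byte 0: 197 ⊕ 116 = 177
byte 1: 187 ⊕ 138 =  49
byte 2: 182 ⊕  36 = 146
byte 3: 240 ⊕  88 = 168
byte 4: 124 ⊕ 108 =  16
byte 5:  29 ⊕  35 =  62
byte 6: 164 ⊕  17 = 181
byte 7:  60 ⊕  18 =  46
byte 8:  48 ⊕  30 =  46
byte 9: 178 ⊕ 238 =  92
byte 10:  26 ⊕ 117 = 111
byte 11: 113 ⊕ 134 = 247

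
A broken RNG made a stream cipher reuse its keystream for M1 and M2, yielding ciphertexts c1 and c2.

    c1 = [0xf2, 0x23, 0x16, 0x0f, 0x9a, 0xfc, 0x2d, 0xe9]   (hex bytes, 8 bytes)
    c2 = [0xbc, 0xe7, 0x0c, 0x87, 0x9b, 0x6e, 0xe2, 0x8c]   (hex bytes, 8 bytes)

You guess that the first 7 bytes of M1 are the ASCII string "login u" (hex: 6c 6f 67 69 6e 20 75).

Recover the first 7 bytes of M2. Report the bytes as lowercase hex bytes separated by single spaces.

22 ab 7d e1 6f b2 ba

First, c1 ⊕ c2 = (M1 ⊕ K) ⊕ (M2 ⊕ K) = M1 ⊕ M2, so the key drops out. Then M2 = (M1 ⊕ M2) ⊕ M1 over the first 7 bytes.
byte 0: (f2 ^ bc) ^ 6c = 4e ^ 6c = 22
byte 1: (23 ^ e7) ^ 6f = c4 ^ 6f = ab
byte 2: (16 ^ 0c) ^ 67 = 1a ^ 67 = 7d
byte 3: (0f ^ 87) ^ 69 = 88 ^ 69 = e1
byte 4: (9a ^ 9b) ^ 6e = 01 ^ 6e = 6f
byte 5: (fc ^ 6e) ^ 20 = 92 ^ 20 = b2
byte 6: (2d ^ e2) ^ 75 = cf ^ 75 = ba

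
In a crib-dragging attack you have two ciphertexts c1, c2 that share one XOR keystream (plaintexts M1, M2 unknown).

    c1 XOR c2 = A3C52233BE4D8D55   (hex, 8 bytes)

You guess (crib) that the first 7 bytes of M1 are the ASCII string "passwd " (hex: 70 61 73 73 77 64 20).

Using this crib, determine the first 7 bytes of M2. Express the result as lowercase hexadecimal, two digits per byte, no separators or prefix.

Since c1 ⊕ c2 = M1 ⊕ M2, XORing with the guessed M1 bytes yields the corresponding M2 bytes: M2 = (c1 ⊕ c2) ⊕ M1.
a3 XOR 70 = d3
c5 XOR 61 = a4
22 XOR 73 = 51
33 XOR 73 = 40
be XOR 77 = c9
4d XOR 64 = 29
8d XOR 20 = ad

d3a45140c929ad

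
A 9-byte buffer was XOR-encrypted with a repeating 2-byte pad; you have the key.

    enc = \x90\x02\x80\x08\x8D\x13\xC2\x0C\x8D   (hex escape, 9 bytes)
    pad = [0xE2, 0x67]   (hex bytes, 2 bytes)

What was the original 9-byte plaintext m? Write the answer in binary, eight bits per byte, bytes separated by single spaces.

01110010 01100101 01100010 01101111 01101111 01110100 00100000 01101011 01101111

The 2-byte key repeats, so the effective keystream is e2 67 e2 67 e2 67 e2 67 e2.
byte 0: 144 XOR 226 = 114
byte 1:   2 XOR 103 = 101
byte 2: 128 XOR 226 =  98
byte 3:   8 XOR 103 = 111
byte 4: 141 XOR 226 = 111
byte 5:  19 XOR 103 = 116
byte 6: 194 XOR 226 =  32
byte 7:  12 XOR 103 = 107
byte 8: 141 XOR 226 = 111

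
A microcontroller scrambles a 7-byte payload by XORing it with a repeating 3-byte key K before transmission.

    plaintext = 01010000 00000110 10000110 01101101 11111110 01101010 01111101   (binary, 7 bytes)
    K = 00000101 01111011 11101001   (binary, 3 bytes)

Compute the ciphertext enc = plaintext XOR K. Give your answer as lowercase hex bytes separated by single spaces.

The 3-byte key repeats, so the effective keystream is 05 7b e9 05 7b e9 05.
byte 0:  80 xor   5 =  85
byte 1:   6 xor 123 = 125
byte 2: 134 xor 233 = 111
byte 3: 109 xor   5 = 104
byte 4: 254 xor 123 = 133
byte 5: 106 xor 233 = 131
byte 6: 125 xor   5 = 120

55 7d 6f 68 85 83 78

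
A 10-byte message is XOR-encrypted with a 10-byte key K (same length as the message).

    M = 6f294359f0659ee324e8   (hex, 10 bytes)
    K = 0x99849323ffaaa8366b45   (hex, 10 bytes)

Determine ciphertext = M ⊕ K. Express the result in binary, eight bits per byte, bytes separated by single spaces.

byte 0: 01101111 xor 10011001 = 11110110
byte 1: 00101001 xor 10000100 = 10101101
byte 2: 01000011 xor 10010011 = 11010000
byte 3: 01011001 xor 00100011 = 01111010
byte 4: 11110000 xor 11111111 = 00001111
byte 5: 01100101 xor 10101010 = 11001111
byte 6: 10011110 xor 10101000 = 00110110
byte 7: 11100011 xor 00110110 = 11010101
byte 8: 00100100 xor 01101011 = 01001111
byte 9: 11101000 xor 01000101 = 10101101

11110110 10101101 11010000 01111010 00001111 11001111 00110110 11010101 01001111 10101101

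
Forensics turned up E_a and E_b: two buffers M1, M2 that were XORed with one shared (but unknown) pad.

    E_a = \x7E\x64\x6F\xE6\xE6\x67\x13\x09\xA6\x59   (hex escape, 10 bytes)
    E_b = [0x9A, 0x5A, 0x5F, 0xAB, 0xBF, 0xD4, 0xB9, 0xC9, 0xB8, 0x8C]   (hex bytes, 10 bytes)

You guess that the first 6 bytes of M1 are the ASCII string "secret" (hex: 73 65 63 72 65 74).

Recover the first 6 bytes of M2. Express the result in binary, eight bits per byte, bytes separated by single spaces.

10010111 01011011 01010011 00111111 00111100 11000111

First, E_a ⊕ E_b = (M1 ⊕ K) ⊕ (M2 ⊕ K) = M1 ⊕ M2, so the key drops out. Then M2 = (M1 ⊕ M2) ⊕ M1 over the first 6 bytes.
byte 0: (7e ⊕ 9a) ⊕ 73 = e4 ⊕ 73 = 97
byte 1: (64 ⊕ 5a) ⊕ 65 = 3e ⊕ 65 = 5b
byte 2: (6f ⊕ 5f) ⊕ 63 = 30 ⊕ 63 = 53
byte 3: (e6 ⊕ ab) ⊕ 72 = 4d ⊕ 72 = 3f
byte 4: (e6 ⊕ bf) ⊕ 65 = 59 ⊕ 65 = 3c
byte 5: (67 ⊕ d4) ⊕ 74 = b3 ⊕ 74 = c7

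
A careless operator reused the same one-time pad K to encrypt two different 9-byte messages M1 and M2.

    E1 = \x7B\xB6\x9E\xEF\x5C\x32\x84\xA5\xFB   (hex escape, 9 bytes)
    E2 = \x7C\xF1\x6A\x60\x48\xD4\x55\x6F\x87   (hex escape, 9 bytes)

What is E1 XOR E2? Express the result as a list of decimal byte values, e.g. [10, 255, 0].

[7, 71, 244, 143, 20, 230, 209, 202, 124]

E1 ⊕ E2 = (M1 ⊕ K) ⊕ (M2 ⊕ K) = M1 ⊕ M2 — the shared key cancels under XOR.
7b ^ 7c = 07
b6 ^ f1 = 47
9e ^ 6a = f4
ef ^ 60 = 8f
5c ^ 48 = 14
32 ^ d4 = e6
84 ^ 55 = d1
a5 ^ 6f = ca
fb ^ 87 = 7c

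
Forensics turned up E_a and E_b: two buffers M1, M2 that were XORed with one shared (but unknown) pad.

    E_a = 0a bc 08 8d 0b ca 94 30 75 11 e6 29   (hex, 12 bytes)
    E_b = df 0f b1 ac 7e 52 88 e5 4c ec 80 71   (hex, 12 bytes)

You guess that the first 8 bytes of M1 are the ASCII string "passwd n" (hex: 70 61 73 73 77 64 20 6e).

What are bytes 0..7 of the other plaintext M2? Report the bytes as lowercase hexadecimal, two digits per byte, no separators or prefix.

First, E_a ⊕ E_b = (M1 ⊕ K) ⊕ (M2 ⊕ K) = M1 ⊕ M2, so the key drops out. Then M2 = (M1 ⊕ M2) ⊕ M1 over the first 8 bytes.
byte 0: (0a ^ df) ^ 70 = d5 ^ 70 = a5
byte 1: (bc ^ 0f) ^ 61 = b3 ^ 61 = d2
byte 2: (08 ^ b1) ^ 73 = b9 ^ 73 = ca
byte 3: (8d ^ ac) ^ 73 = 21 ^ 73 = 52
byte 4: (0b ^ 7e) ^ 77 = 75 ^ 77 = 02
byte 5: (ca ^ 52) ^ 64 = 98 ^ 64 = fc
byte 6: (94 ^ 88) ^ 20 = 1c ^ 20 = 3c
byte 7: (30 ^ e5) ^ 6e = d5 ^ 6e = bb

a5d2ca5202fc3cbb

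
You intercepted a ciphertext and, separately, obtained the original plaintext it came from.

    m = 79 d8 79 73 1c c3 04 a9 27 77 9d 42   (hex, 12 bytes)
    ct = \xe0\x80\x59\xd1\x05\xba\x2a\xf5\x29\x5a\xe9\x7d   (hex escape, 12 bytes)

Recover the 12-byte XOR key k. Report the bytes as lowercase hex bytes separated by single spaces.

99 58 20 a2 19 79 2e 5c 0e 2d 74 3f

Since ct = m ⊕ k, XORing both sides with m gives k = m ⊕ ct.
121 XOR 224 = 153
216 XOR 128 =  88
121 XOR  89 =  32
115 XOR 209 = 162
 28 XOR   5 =  25
195 XOR 186 = 121
  4 XOR  42 =  46
169 XOR 245 =  92
 39 XOR  41 =  14
119 XOR  90 =  45
157 XOR 233 = 116
 66 XOR 125 =  63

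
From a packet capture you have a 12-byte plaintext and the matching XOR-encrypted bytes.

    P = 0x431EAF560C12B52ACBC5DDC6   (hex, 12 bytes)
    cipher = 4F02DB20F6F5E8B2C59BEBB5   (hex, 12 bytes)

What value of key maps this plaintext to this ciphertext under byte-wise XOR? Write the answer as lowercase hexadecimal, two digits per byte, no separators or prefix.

0c1c7476fae75d980e5e3673

Since cipher = P ⊕ key, XORing both sides with P gives key = P ⊕ cipher.
 67 xor  79 =  12
 30 xor   2 =  28
175 xor 219 = 116
 86 xor  32 = 118
 12 xor 246 = 250
 18 xor 245 = 231
181 xor 232 =  93
 42 xor 178 = 152
203 xor 197 =  14
197 xor 155 =  94
221 xor 235 =  54
198 xor 181 = 115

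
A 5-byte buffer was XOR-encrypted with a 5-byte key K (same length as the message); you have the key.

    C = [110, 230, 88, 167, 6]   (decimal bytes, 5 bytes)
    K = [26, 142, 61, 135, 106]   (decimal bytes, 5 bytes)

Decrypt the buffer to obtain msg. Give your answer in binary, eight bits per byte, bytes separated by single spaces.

XOR is its own inverse, so applying the key byte-wise gives the result directly.
byte 0: 6e ^ 1a = 74
byte 1: e6 ^ 8e = 68
byte 2: 58 ^ 3d = 65
byte 3: a7 ^ 87 = 20
byte 4: 06 ^ 6a = 6c

01110100 01101000 01100101 00100000 01101100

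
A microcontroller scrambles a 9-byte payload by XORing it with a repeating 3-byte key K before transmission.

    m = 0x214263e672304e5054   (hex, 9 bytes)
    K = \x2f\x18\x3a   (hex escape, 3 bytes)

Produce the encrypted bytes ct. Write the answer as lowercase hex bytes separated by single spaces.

0e 5a 59 c9 6a 0a 61 48 6e

The 3-byte key repeats, so the effective keystream is 2f 18 3a 2f 18 3a 2f 18 3a.
byte 0:  33 ^  47 =  14
byte 1:  66 ^  24 =  90
byte 2:  99 ^  58 =  89
byte 3: 230 ^  47 = 201
byte 4: 114 ^  24 = 106
byte 5:  48 ^  58 =  10
byte 6:  78 ^  47 =  97
byte 7:  80 ^  24 =  72
byte 8:  84 ^  58 = 110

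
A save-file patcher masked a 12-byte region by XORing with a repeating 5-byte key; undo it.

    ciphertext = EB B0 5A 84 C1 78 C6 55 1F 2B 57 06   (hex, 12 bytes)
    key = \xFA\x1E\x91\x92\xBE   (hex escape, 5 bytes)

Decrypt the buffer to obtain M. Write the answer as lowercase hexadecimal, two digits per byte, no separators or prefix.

11aecb167f82d8c48d95ad18

The 5-byte key repeats, so the effective keystream is fa 1e 91 92 be fa 1e 91 92 be fa 1e.
byte 0: 11101011 XOR 11111010 = 00010001
byte 1: 10110000 XOR 00011110 = 10101110
byte 2: 01011010 XOR 10010001 = 11001011
byte 3: 10000100 XOR 10010010 = 00010110
byte 4: 11000001 XOR 10111110 = 01111111
byte 5: 01111000 XOR 11111010 = 10000010
byte 6: 11000110 XOR 00011110 = 11011000
byte 7: 01010101 XOR 10010001 = 11000100
byte 8: 00011111 XOR 10010010 = 10001101
byte 9: 00101011 XOR 10111110 = 10010101
byte 10: 01010111 XOR 11111010 = 10101101
byte 11: 00000110 XOR 00011110 = 00011000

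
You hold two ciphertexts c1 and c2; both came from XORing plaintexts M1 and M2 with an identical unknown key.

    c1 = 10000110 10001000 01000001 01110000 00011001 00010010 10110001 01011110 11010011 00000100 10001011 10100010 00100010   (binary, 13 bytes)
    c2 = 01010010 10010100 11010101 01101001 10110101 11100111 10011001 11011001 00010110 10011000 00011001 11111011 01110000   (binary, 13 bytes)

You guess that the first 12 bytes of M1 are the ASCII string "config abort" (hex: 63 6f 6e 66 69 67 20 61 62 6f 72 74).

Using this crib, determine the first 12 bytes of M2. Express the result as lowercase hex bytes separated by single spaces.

b7 73 fa 7f c5 92 08 e6 a7 f3 e0 2d

First, c1 ⊕ c2 = (M1 ⊕ K) ⊕ (M2 ⊕ K) = M1 ⊕ M2, so the key drops out. Then M2 = (M1 ⊕ M2) ⊕ M1 over the first 12 bytes.
byte 0: (86 ^ 52) ^ 63 = d4 ^ 63 = b7
byte 1: (88 ^ 94) ^ 6f = 1c ^ 6f = 73
byte 2: (41 ^ d5) ^ 6e = 94 ^ 6e = fa
byte 3: (70 ^ 69) ^ 66 = 19 ^ 66 = 7f
byte 4: (19 ^ b5) ^ 69 = ac ^ 69 = c5
byte 5: (12 ^ e7) ^ 67 = f5 ^ 67 = 92
byte 6: (b1 ^ 99) ^ 20 = 28 ^ 20 = 08
byte 7: (5e ^ d9) ^ 61 = 87 ^ 61 = e6
byte 8: (d3 ^ 16) ^ 62 = c5 ^ 62 = a7
byte 9: (04 ^ 98) ^ 6f = 9c ^ 6f = f3
byte 10: (8b ^ 19) ^ 72 = 92 ^ 72 = e0
byte 11: (a2 ^ fb) ^ 74 = 59 ^ 74 = 2d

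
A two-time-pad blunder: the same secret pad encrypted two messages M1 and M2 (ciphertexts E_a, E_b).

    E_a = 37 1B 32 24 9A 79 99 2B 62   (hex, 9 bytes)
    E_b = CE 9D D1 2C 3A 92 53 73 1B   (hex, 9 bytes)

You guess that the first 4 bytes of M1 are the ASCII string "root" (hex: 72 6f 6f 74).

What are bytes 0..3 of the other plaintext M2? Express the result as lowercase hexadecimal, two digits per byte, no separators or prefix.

8be98c7c

First, E_a ⊕ E_b = (M1 ⊕ K) ⊕ (M2 ⊕ K) = M1 ⊕ M2, so the key drops out. Then M2 = (M1 ⊕ M2) ⊕ M1 over the first 4 bytes.
byte 0: (37 xor ce) xor 72 = f9 xor 72 = 8b
byte 1: (1b xor 9d) xor 6f = 86 xor 6f = e9
byte 2: (32 xor d1) xor 6f = e3 xor 6f = 8c
byte 3: (24 xor 2c) xor 74 = 08 xor 74 = 7c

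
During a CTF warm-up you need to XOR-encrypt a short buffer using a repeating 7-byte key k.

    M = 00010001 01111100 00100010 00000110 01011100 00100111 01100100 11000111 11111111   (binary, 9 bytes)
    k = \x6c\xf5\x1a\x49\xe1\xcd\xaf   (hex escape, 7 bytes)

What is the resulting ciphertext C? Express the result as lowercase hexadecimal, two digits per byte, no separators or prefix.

7d89384fbdeacbab0a

The 7-byte key repeats, so the effective keystream is 6c f5 1a 49 e1 cd af 6c f5.
byte 0:  17 xor 108 = 125
byte 1: 124 xor 245 = 137
byte 2:  34 xor  26 =  56
byte 3:   6 xor  73 =  79
byte 4:  92 xor 225 = 189
byte 5:  39 xor 205 = 234
byte 6: 100 xor 175 = 203
byte 7: 199 xor 108 = 171
byte 8: 255 xor 245 =  10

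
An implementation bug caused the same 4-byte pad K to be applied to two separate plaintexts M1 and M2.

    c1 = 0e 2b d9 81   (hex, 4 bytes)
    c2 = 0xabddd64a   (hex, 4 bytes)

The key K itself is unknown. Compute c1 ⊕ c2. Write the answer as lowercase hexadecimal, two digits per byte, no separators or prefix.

a5f60fcb

c1 ⊕ c2 = (M1 ⊕ K) ⊕ (M2 ⊕ K) = M1 ⊕ M2 — the shared key cancels under XOR.
0e ^ ab = a5
2b ^ dd = f6
d9 ^ d6 = 0f
81 ^ 4a = cb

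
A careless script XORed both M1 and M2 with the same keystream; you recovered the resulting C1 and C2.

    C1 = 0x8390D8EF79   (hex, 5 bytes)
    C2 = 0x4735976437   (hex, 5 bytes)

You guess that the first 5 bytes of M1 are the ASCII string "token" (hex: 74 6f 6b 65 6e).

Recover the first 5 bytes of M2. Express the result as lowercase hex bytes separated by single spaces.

b0 ca 24 ee 20

First, C1 ⊕ C2 = (M1 ⊕ K) ⊕ (M2 ⊕ K) = M1 ⊕ M2, so the key drops out. Then M2 = (M1 ⊕ M2) ⊕ M1 over the first 5 bytes.
byte 0: (83 ⊕ 47) ⊕ 74 = c4 ⊕ 74 = b0
byte 1: (90 ⊕ 35) ⊕ 6f = a5 ⊕ 6f = ca
byte 2: (d8 ⊕ 97) ⊕ 6b = 4f ⊕ 6b = 24
byte 3: (ef ⊕ 64) ⊕ 65 = 8b ⊕ 65 = ee
byte 4: (79 ⊕ 37) ⊕ 6e = 4e ⊕ 6e = 20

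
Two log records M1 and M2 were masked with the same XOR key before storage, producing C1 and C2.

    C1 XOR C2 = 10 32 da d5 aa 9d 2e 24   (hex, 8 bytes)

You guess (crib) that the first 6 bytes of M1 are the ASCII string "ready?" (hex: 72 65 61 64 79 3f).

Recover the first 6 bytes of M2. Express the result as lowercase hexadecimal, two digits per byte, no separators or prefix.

Since C1 ⊕ C2 = M1 ⊕ M2, XORing with the guessed M1 bytes yields the corresponding M2 bytes: M2 = (C1 ⊕ C2) ⊕ M1.
byte 0: 00010000 XOR 01110010 = 01100010
byte 1: 00110010 XOR 01100101 = 01010111
byte 2: 11011010 XOR 01100001 = 10111011
byte 3: 11010101 XOR 01100100 = 10110001
byte 4: 10101010 XOR 01111001 = 11010011
byte 5: 10011101 XOR 00111111 = 10100010

6257bbb1d3a2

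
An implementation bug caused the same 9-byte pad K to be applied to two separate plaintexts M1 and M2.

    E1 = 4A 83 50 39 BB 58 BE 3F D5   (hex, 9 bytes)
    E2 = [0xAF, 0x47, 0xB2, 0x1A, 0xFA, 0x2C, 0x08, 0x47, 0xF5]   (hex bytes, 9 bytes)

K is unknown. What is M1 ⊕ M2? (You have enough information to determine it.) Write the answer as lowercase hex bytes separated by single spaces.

e5 c4 e2 23 41 74 b6 78 20

E1 ⊕ E2 = (M1 ⊕ K) ⊕ (M2 ⊕ K) = M1 ⊕ M2 — the shared key cancels under XOR.
 74 xor 175 = 229
131 xor  71 = 196
 80 xor 178 = 226
 57 xor  26 =  35
187 xor 250 =  65
 88 xor  44 = 116
190 xor   8 = 182
 63 xor  71 = 120
213 xor 245 =  32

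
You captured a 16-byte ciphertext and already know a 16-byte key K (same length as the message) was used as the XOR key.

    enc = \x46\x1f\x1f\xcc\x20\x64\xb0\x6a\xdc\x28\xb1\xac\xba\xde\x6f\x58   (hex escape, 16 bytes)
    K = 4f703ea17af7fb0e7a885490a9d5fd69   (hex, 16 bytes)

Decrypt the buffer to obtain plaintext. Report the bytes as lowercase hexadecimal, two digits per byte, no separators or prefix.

096f216d5a934b64a6a0e53c130b9231

XOR is its own inverse, so applying the key byte-wise gives the result directly.
46 xor 4f = 09
1f xor 70 = 6f
1f xor 3e = 21
cc xor a1 = 6d
20 xor 7a = 5a
64 xor f7 = 93
b0 xor fb = 4b
6a xor 0e = 64
dc xor 7a = a6
28 xor 88 = a0
b1 xor 54 = e5
ac xor 90 = 3c
ba xor a9 = 13
de xor d5 = 0b
6f xor fd = 92
58 xor 69 = 31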